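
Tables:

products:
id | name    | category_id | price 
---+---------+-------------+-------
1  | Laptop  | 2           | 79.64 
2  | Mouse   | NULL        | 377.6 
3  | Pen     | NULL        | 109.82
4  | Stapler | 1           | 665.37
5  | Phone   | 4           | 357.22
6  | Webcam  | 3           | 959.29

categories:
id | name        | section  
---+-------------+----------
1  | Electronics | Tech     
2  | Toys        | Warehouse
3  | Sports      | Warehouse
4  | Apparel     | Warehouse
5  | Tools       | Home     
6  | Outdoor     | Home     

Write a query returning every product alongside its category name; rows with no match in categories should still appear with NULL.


LEFT JOIN keeps every row from products (the left table); where category_id has no match in categories, the category columns become NULL. Walk through each product:
  - product 1 (Laptop): category_id=2 -> matches Toys
  - product 2 (Mouse): category_id=NULL, no match -> kept with NULL
  - product 3 (Pen): category_id=NULL, no match -> kept with NULL
  - product 4 (Stapler): category_id=1 -> matches Electronics
  - product 5 (Phone): category_id=4 -> matches Apparel
  - product 6 (Webcam): category_id=3 -> matches Sports
All 6 rows appear; 2 have NULL category.

SQL:
SELECT a.name, b.name AS category
FROM products a
LEFT JOIN categories b ON a.category_id = b.id

Result:
name    | category   
--------+------------
Laptop  | Toys       
Mouse   | NULL       
Pen     | NULL       
Stapler | Electronics
Phone   | Apparel    
Webcam  | Sports     


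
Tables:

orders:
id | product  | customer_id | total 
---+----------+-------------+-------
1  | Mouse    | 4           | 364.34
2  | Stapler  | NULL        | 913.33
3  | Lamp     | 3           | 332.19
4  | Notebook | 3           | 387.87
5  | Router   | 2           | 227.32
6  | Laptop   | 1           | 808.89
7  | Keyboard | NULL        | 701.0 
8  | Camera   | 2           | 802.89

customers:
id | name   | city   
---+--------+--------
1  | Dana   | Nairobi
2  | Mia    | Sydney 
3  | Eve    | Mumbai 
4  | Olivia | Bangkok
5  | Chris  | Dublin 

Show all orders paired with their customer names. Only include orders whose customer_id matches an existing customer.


INNER JOIN keeps only orders rows whose customer_id matches an id in customers. Walk through each order:
  - order 1 (Mouse): customer_id=4 -> matches Olivia
  - order 2 (Stapler): customer_id=NULL, no match -> dropped
  - order 3 (Lamp): customer_id=3 -> matches Eve
  - order 4 (Notebook): customer_id=3 -> matches Eve
  - order 5 (Router): customer_id=2 -> matches Mia
  - order 6 (Laptop): customer_id=1 -> matches Dana
  - order 7 (Keyboard): customer_id=NULL, no match -> dropped
  - order 8 (Camera): customer_id=2 -> matches Mia
So 2 of 8 rows are dropped.

SQL:
SELECT a.product, b.name AS customer
FROM orders a
INNER JOIN customers b ON a.customer_id = b.id

Result:
product  | customer
---------+---------
Mouse    | Olivia  
Lamp     | Eve     
Notebook | Eve     
Router   | Mia     
Laptop   | Dana    
Camera   | Mia     


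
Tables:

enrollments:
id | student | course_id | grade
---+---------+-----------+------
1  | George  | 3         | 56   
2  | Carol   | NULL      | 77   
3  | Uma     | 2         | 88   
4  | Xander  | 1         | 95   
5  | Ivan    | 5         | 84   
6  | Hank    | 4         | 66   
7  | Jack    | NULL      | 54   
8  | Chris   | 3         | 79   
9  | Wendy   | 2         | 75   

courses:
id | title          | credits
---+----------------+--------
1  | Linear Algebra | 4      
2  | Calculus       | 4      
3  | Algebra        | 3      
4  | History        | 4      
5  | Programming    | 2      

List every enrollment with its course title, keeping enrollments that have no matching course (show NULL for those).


LEFT JOIN keeps every row from enrollments (the left table); where course_id has no match in courses, the course columns become NULL. Walk through each enrollment:
  - enrollment 1 (George): course_id=3 -> matches Algebra
  - enrollment 2 (Carol): course_id=NULL, no match -> kept with NULL
  - enrollment 3 (Uma): course_id=2 -> matches Calculus
  - enrollment 4 (Xander): course_id=1 -> matches Linear Algebra
  - enrollment 5 (Ivan): course_id=5 -> matches Programming
  - enrollment 6 (Hank): course_id=4 -> matches History
  - enrollment 7 (Jack): course_id=NULL, no match -> kept with NULL
  - enrollment 8 (Chris): course_id=3 -> matches Algebra
  - enrollment 9 (Wendy): course_id=2 -> matches Calculus
All 9 rows appear; 2 have NULL course.

SQL:
SELECT a.student, b.title AS course
FROM enrollments a
LEFT JOIN courses b ON a.course_id = b.id

Result:
student | course        
--------+---------------
George  | Algebra       
Carol   | NULL          
Uma     | Calculus      
Xander  | Linear Algebra
Ivan    | Programming   
Hank    | History       
Jack    | NULL          
Chris   | Algebra       
Wendy   | Calculus      


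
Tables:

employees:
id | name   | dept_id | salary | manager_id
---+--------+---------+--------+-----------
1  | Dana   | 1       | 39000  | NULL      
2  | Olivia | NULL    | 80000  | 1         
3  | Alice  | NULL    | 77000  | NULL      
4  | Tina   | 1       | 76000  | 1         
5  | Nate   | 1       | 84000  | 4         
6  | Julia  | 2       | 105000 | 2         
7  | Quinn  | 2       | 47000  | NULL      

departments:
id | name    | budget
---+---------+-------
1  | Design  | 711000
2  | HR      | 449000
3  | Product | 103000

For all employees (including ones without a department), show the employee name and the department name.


LEFT JOIN keeps every row from employees (the left table); where dept_id has no match in departments, the department columns become NULL. Walk through each employee:
  - employee 1 (Dana): dept_id=1 -> matches Design
  - employee 2 (Olivia): dept_id=NULL, no match -> kept with NULL
  - employee 3 (Alice): dept_id=NULL, no match -> kept with NULL
  - employee 4 (Tina): dept_id=1 -> matches Design
  - employee 5 (Nate): dept_id=1 -> matches Design
  - employee 6 (Julia): dept_id=2 -> matches HR
  - employee 7 (Quinn): dept_id=2 -> matches HR
All 7 rows appear; 2 have NULL department.

SQL:
SELECT a.name, b.name AS department
FROM employees a
LEFT JOIN departments b ON a.dept_id = b.id

Result:
name   | department
-------+-----------
Dana   | Design    
Olivia | NULL      
Alice  | NULL      
Tina   | Design    
Nate   | Design    
Julia  | HR        
Quinn  | HR        


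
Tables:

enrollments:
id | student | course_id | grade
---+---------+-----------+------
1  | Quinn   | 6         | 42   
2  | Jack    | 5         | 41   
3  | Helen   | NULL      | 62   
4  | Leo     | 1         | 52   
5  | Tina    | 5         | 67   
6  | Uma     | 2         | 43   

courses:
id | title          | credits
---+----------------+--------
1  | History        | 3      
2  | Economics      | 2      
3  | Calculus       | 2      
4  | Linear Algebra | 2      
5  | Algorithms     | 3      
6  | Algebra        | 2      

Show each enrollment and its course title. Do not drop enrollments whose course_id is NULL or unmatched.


LEFT JOIN keeps every row from enrollments (the left table); where course_id has no match in courses, the course columns become NULL. Walk through each enrollment:
  - enrollment 1 (Quinn): course_id=6 -> matches Algebra
  - enrollment 2 (Jack): course_id=5 -> matches Algorithms
  - enrollment 3 (Helen): course_id=NULL, no match -> kept with NULL
  - enrollment 4 (Leo): course_id=1 -> matches History
  - enrollment 5 (Tina): course_id=5 -> matches Algorithms
  - enrollment 6 (Uma): course_id=2 -> matches Economics
All 6 rows appear; 1 has NULL course.

SQL:
SELECT a.student, b.title AS course
FROM enrollments a
LEFT JOIN courses b ON a.course_id = b.id

Result:
student | course    
--------+-----------
Quinn   | Algebra   
Jack    | Algorithms
Helen   | NULL      
Leo     | History   
Tina    | Algorithms
Uma     | Economics 


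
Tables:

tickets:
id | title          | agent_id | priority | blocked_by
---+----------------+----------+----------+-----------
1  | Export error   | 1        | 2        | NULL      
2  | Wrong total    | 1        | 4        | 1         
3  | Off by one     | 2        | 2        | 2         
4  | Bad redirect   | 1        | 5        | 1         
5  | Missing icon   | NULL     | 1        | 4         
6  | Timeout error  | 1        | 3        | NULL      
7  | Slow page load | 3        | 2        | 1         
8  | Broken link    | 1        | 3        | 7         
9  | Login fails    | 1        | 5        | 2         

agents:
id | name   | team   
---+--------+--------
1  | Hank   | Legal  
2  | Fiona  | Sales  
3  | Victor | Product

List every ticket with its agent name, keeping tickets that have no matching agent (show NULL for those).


LEFT JOIN keeps every row from tickets (the left table); where agent_id has no match in agents, the agent columns become NULL. Walk through each ticket:
  - ticket 1 (Export error): agent_id=1 -> matches Hank
  - ticket 2 (Wrong total): agent_id=1 -> matches Hank
  - ticket 3 (Off by one): agent_id=2 -> matches Fiona
  - ticket 4 (Bad redirect): agent_id=1 -> matches Hank
  - ticket 5 (Missing icon): agent_id=NULL, no match -> kept with NULL
  - ticket 6 (Timeout error): agent_id=1 -> matches Hank
  - ticket 7 (Slow page load): agent_id=3 -> matches Victor
  - ticket 8 (Broken link): agent_id=1 -> matches Hank
  - ticket 9 (Login fails): agent_id=1 -> matches Hank
All 9 rows appear; 1 has NULL agent.

SQL:
SELECT a.title, b.name AS agent
FROM tickets a
LEFT JOIN agents b ON a.agent_id = b.id

Result:
title          | agent 
---------------+-------
Export error   | Hank  
Wrong total    | Hank  
Off by one     | Fiona 
Bad redirect   | Hank  
Missing icon   | NULL  
Timeout error  | Hank  
Slow page load | Victor
Broken link    | Hank  
Login fails    | Hank  


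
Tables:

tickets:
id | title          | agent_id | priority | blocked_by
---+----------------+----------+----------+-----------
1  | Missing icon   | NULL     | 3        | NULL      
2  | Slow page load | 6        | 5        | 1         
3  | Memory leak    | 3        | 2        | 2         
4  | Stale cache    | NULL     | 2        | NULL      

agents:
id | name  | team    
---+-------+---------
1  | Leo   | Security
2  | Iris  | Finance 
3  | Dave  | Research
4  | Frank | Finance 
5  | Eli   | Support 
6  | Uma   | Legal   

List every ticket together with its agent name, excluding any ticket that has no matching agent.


INNER JOIN keeps only tickets rows whose agent_id matches an id in agents. Walk through each ticket:
  - ticket 1 (Missing icon): agent_id=NULL, no match -> dropped
  - ticket 2 (Slow page load): agent_id=6 -> matches Uma
  - ticket 3 (Memory leak): agent_id=3 -> matches Dave
  - ticket 4 (Stale cache): agent_id=NULL, no match -> dropped
So 2 of 4 rows are dropped.

SQL:
SELECT a.title, b.name AS agent
FROM tickets a
INNER JOIN agents b ON a.agent_id = b.id

Result:
title          | agent
---------------+------
Slow page load | Uma  
Memory leak    | Dave 


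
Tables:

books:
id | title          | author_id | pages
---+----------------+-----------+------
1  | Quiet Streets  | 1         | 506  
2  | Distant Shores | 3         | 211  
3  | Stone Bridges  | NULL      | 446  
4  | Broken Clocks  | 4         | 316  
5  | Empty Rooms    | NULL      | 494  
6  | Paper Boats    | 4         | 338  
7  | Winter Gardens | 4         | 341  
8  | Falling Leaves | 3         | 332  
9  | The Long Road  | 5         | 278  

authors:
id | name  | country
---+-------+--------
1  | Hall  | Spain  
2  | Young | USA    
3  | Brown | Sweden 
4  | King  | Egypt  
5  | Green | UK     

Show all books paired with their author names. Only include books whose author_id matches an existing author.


INNER JOIN keeps only books rows whose author_id matches an id in authors. Walk through each book:
  - book 1 (Quiet Streets): author_id=1 -> matches Hall
  - book 2 (Distant Shores): author_id=3 -> matches Brown
  - book 3 (Stone Bridges): author_id=NULL, no match -> dropped
  - book 4 (Broken Clocks): author_id=4 -> matches King
  - book 5 (Empty Rooms): author_id=NULL, no match -> dropped
  - book 6 (Paper Boats): author_id=4 -> matches King
  - book 7 (Winter Gardens): author_id=4 -> matches King
  - book 8 (Falling Leaves): author_id=3 -> matches Brown
  - book 9 (The Long Road): author_id=5 -> matches Green
So 2 of 9 rows are dropped.

SQL:
SELECT a.title, b.name AS author
FROM books a
INNER JOIN authors b ON a.author_id = b.id

Result:
title          | author
---------------+-------
Quiet Streets  | Hall  
Distant Shores | Brown 
Broken Clocks  | King  
Paper Boats    | King  
Winter Gardens | King  
Falling Leaves | Brown 
The Long Road  | Green 


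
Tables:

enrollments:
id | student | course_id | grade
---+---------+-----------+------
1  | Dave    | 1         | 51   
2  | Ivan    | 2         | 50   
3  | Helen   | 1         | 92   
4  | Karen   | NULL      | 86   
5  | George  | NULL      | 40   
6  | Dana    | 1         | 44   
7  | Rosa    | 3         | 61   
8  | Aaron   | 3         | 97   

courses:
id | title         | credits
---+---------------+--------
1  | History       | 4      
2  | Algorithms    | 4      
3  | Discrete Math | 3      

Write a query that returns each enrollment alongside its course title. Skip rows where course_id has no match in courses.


INNER JOIN keeps only enrollments rows whose course_id matches an id in courses. Walk through each enrollment:
  - enrollment 1 (Dave): course_id=1 -> matches History
  - enrollment 2 (Ivan): course_id=2 -> matches Algorithms
  - enrollment 3 (Helen): course_id=1 -> matches History
  - enrollment 4 (Karen): course_id=NULL, no match -> dropped
  - enrollment 5 (George): course_id=NULL, no match -> dropped
  - enrollment 6 (Dana): course_id=1 -> matches History
  - enrollment 7 (Rosa): course_id=3 -> matches Discrete Math
  - enrollment 8 (Aaron): course_id=3 -> matches Discrete Math
So 2 of 8 rows are dropped.

SQL:
SELECT a.student, b.title AS course
FROM enrollments a
INNER JOIN courses b ON a.course_id = b.id

Result:
student | course       
--------+--------------
Dave    | History      
Ivan    | Algorithms   
Helen   | History      
Dana    | History      
Rosa    | Discrete Math
Aaron   | Discrete Math


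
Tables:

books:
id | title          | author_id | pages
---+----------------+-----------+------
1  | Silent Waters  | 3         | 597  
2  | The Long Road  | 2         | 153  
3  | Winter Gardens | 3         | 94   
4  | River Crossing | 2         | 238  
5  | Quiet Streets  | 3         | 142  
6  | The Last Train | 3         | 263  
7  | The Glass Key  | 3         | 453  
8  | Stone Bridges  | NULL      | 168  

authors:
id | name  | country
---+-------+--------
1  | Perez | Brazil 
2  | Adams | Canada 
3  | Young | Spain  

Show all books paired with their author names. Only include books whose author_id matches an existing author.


INNER JOIN keeps only books rows whose author_id matches an id in authors. Walk through each book:
  - book 1 (Silent Waters): author_id=3 -> matches Young
  - book 2 (The Long Road): author_id=2 -> matches Adams
  - book 3 (Winter Gardens): author_id=3 -> matches Young
  - book 4 (River Crossing): author_id=2 -> matches Adams
  - book 5 (Quiet Streets): author_id=3 -> matches Young
  - book 6 (The Last Train): author_id=3 -> matches Young
  - book 7 (The Glass Key): author_id=3 -> matches Young
  - book 8 (Stone Bridges): author_id=NULL, no match -> dropped
So 1 of 8 rows is dropped.

SQL:
SELECT a.title, b.name AS author
FROM books a
INNER JOIN authors b ON a.author_id = b.id

Result:
title          | author
---------------+-------
Silent Waters  | Young 
The Long Road  | Adams 
Winter Gardens | Young 
River Crossing | Adams 
Quiet Streets  | Young 
The Last Train | Young 
The Glass Key  | Young 


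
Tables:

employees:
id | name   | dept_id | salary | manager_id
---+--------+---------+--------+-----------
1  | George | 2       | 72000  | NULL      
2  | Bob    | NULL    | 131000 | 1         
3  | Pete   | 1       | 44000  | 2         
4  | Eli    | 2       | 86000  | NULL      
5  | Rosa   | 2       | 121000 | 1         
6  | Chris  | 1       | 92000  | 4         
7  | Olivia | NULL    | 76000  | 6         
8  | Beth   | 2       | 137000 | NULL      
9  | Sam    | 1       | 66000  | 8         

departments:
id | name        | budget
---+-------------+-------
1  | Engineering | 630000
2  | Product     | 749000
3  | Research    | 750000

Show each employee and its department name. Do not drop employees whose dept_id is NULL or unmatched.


LEFT JOIN keeps every row from employees (the left table); where dept_id has no match in departments, the department columns become NULL. Walk through each employee:
  - employee 1 (George): dept_id=2 -> matches Product
  - employee 2 (Bob): dept_id=NULL, no match -> kept with NULL
  - employee 3 (Pete): dept_id=1 -> matches Engineering
  - employee 4 (Eli): dept_id=2 -> matches Product
  - employee 5 (Rosa): dept_id=2 -> matches Product
  - employee 6 (Chris): dept_id=1 -> matches Engineering
  - employee 7 (Olivia): dept_id=NULL, no match -> kept with NULL
  - employee 8 (Beth): dept_id=2 -> matches Product
  - employee 9 (Sam): dept_id=1 -> matches Engineering
All 9 rows appear; 2 have NULL department.

SQL:
SELECT a.name, b.name AS department
FROM employees a
LEFT JOIN departments b ON a.dept_id = b.id

Result:
name   | department 
-------+------------
George | Product    
Bob    | NULL       
Pete   | Engineering
Eli    | Product    
Rosa   | Product    
Chris  | Engineering
Olivia | NULL       
Beth   | Product    
Sam    | Engineering


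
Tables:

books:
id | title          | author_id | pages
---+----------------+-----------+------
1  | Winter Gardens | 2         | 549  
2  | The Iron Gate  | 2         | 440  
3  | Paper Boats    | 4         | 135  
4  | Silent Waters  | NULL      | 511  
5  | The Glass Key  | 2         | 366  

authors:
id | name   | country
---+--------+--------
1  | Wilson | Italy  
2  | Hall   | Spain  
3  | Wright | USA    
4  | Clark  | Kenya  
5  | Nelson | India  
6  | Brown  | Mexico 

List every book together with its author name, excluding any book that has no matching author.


INNER JOIN keeps only books rows whose author_id matches an id in authors. Walk through each book:
  - book 1 (Winter Gardens): author_id=2 -> matches Hall
  - book 2 (The Iron Gate): author_id=2 -> matches Hall
  - book 3 (Paper Boats): author_id=4 -> matches Clark
  - book 4 (Silent Waters): author_id=NULL, no match -> dropped
  - book 5 (The Glass Key): author_id=2 -> matches Hall
So 1 of 5 rows is dropped.

SQL:
SELECT a.title, b.name AS author
FROM books a
INNER JOIN authors b ON a.author_id = b.id

Result:
title          | author
---------------+-------
Winter Gardens | Hall  
The Iron Gate  | Hall  
Paper Boats    | Clark 
The Glass Key  | Hall  


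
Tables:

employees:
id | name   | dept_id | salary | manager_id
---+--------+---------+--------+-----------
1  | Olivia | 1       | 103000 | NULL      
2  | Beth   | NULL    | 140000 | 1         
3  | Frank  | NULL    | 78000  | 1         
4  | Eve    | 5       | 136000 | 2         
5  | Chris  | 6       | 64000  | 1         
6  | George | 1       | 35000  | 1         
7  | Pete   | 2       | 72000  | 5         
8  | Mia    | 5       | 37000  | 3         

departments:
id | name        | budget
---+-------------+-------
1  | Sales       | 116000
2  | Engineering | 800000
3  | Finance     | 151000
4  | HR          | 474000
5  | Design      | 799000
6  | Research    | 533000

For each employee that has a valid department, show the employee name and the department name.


INNER JOIN keeps only employees rows whose dept_id matches an id in departments. Walk through each employee:
  - employee 1 (Olivia): dept_id=1 -> matches Sales
  - employee 2 (Beth): dept_id=NULL, no match -> dropped
  - employee 3 (Frank): dept_id=NULL, no match -> dropped
  - employee 4 (Eve): dept_id=5 -> matches Design
  - employee 5 (Chris): dept_id=6 -> matches Research
  - employee 6 (George): dept_id=1 -> matches Sales
  - employee 7 (Pete): dept_id=2 -> matches Engineering
  - employee 8 (Mia): dept_id=5 -> matches Design
So 2 of 8 rows are dropped.

SQL:
SELECT a.name, b.name AS department
FROM employees a
INNER JOIN departments b ON a.dept_id = b.id

Result:
name   | department 
-------+------------
Olivia | Sales      
Eve    | Design     
Chris  | Research   
George | Sales      
Pete   | Engineering
Mia    | Design     


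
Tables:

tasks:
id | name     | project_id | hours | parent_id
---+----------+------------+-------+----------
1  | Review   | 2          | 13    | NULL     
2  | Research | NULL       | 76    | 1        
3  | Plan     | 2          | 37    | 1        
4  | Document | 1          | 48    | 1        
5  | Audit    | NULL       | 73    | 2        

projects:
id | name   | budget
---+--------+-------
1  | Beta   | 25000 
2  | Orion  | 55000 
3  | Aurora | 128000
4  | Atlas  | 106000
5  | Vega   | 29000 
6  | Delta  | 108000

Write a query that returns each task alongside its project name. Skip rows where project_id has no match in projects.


INNER JOIN keeps only tasks rows whose project_id matches an id in projects. Walk through each task:
  - task 1 (Review): project_id=2 -> matches Orion
  - task 2 (Research): project_id=NULL, no match -> dropped
  - task 3 (Plan): project_id=2 -> matches Orion
  - task 4 (Document): project_id=1 -> matches Beta
  - task 5 (Audit): project_id=NULL, no match -> dropped
So 2 of 5 rows are dropped.

SQL:
SELECT a.name, b.name AS project
FROM tasks a
INNER JOIN projects b ON a.project_id = b.id

Result:
name     | project
---------+--------
Review   | Orion  
Plan     | Orion  
Document | Beta   


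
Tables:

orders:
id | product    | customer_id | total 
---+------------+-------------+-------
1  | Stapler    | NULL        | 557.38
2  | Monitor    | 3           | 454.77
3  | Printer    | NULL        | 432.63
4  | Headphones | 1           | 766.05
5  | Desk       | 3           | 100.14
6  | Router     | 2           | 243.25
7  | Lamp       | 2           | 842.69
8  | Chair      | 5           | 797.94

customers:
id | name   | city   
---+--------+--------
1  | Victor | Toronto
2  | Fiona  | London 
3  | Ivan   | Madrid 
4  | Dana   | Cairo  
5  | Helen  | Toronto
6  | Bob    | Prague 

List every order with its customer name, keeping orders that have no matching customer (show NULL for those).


LEFT JOIN keeps every row from orders (the left table); where customer_id has no match in customers, the customer columns become NULL. Walk through each order:
  - order 1 (Stapler): customer_id=NULL, no match -> kept with NULL
  - order 2 (Monitor): customer_id=3 -> matches Ivan
  - order 3 (Printer): customer_id=NULL, no match -> kept with NULL
  - order 4 (Headphones): customer_id=1 -> matches Victor
  - order 5 (Desk): customer_id=3 -> matches Ivan
  - order 6 (Router): customer_id=2 -> matches Fiona
  - order 7 (Lamp): customer_id=2 -> matches Fiona
  - order 8 (Chair): customer_id=5 -> matches Helen
All 8 rows appear; 2 have NULL customer.

SQL:
SELECT a.product, b.name AS customer
FROM orders a
LEFT JOIN customers b ON a.customer_id = b.id

Result:
product    | customer
-----------+---------
Stapler    | NULL    
Monitor    | Ivan    
Printer    | NULL    
Headphones | Victor  
Desk       | Ivan    
Router     | Fiona   
Lamp       | Fiona   
Chair      | Helen   


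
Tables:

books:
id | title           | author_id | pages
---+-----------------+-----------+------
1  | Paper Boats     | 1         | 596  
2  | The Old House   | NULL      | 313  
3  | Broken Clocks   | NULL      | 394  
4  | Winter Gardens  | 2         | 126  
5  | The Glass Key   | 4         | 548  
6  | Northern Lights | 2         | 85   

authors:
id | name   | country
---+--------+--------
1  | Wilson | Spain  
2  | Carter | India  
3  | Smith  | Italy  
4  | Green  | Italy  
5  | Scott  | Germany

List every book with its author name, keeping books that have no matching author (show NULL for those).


LEFT JOIN keeps every row from books (the left table); where author_id has no match in authors, the author columns become NULL. Walk through each book:
  - book 1 (Paper Boats): author_id=1 -> matches Wilson
  - book 2 (The Old House): author_id=NULL, no match -> kept with NULL
  - book 3 (Broken Clocks): author_id=NULL, no match -> kept with NULL
  - book 4 (Winter Gardens): author_id=2 -> matches Carter
  - book 5 (The Glass Key): author_id=4 -> matches Green
  - book 6 (Northern Lights): author_id=2 -> matches Carter
All 6 rows appear; 2 have NULL author.

SQL:
SELECT a.title, b.name AS author
FROM books a
LEFT JOIN authors b ON a.author_id = b.id

Result:
title           | author
----------------+-------
Paper Boats     | Wilson
The Old House   | NULL  
Broken Clocks   | NULL  
Winter Gardens  | Carter
The Glass Key   | Green 
Northern Lights | Carter


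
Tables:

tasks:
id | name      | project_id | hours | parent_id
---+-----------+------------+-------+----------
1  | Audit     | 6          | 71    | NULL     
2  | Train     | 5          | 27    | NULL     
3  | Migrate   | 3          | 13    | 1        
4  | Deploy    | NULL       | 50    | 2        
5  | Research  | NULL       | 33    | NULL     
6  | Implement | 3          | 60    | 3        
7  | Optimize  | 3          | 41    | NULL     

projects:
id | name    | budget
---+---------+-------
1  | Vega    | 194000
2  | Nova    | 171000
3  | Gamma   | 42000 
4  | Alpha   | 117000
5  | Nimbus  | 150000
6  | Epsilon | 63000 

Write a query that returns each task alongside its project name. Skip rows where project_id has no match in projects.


INNER JOIN keeps only tasks rows whose project_id matches an id in projects. Walk through each task:
  - task 1 (Audit): project_id=6 -> matches Epsilon
  - task 2 (Train): project_id=5 -> matches Nimbus
  - task 3 (Migrate): project_id=3 -> matches Gamma
  - task 4 (Deploy): project_id=NULL, no match -> dropped
  - task 5 (Research): project_id=NULL, no match -> dropped
  - task 6 (Implement): project_id=3 -> matches Gamma
  - task 7 (Optimize): project_id=3 -> matches Gamma
So 2 of 7 rows are dropped.

SQL:
SELECT a.name, b.name AS project
FROM tasks a
INNER JOIN projects b ON a.project_id = b.id

Result:
name      | project
----------+--------
Audit     | Epsilon
Train     | Nimbus 
Migrate   | Gamma  
Implement | Gamma  
Optimize  | Gamma  


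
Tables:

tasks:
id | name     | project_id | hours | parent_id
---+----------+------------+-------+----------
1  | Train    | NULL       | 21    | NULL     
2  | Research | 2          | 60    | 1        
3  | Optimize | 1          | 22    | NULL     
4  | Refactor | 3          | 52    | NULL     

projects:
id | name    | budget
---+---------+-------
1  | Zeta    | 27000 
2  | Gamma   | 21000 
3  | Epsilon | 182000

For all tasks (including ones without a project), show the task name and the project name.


LEFT JOIN keeps every row from tasks (the left table); where project_id has no match in projects, the project columns become NULL. Walk through each task:
  - task 1 (Train): project_id=NULL, no match -> kept with NULL
  - task 2 (Research): project_id=2 -> matches Gamma
  - task 3 (Optimize): project_id=1 -> matches Zeta
  - task 4 (Refactor): project_id=3 -> matches Epsilon
All 4 rows appear; 1 has NULL project.

SQL:
SELECT a.name, b.name AS project
FROM tasks a
LEFT JOIN projects b ON a.project_id = b.id

Result:
name     | project
---------+--------
Train    | NULL   
Research | Gamma  
Optimize | Zeta   
Refactor | Epsilon


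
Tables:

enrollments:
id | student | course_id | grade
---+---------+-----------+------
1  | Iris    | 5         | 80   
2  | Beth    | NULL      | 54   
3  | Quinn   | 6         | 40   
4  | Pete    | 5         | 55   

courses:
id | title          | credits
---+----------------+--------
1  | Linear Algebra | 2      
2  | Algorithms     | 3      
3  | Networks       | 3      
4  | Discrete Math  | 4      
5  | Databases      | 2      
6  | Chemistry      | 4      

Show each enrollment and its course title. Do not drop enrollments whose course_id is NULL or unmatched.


LEFT JOIN keeps every row from enrollments (the left table); where course_id has no match in courses, the course columns become NULL. Walk through each enrollment:
  - enrollment 1 (Iris): course_id=5 -> matches Databases
  - enrollment 2 (Beth): course_id=NULL, no match -> kept with NULL
  - enrollment 3 (Quinn): course_id=6 -> matches Chemistry
  - enrollment 4 (Pete): course_id=5 -> matches Databases
All 4 rows appear; 1 has NULL course.

SQL:
SELECT a.student, b.title AS course
FROM enrollments a
LEFT JOIN courses b ON a.course_id = b.id

Result:
student | course   
--------+----------
Iris    | Databases
Beth    | NULL     
Quinn   | Chemistry
Pete    | Databases


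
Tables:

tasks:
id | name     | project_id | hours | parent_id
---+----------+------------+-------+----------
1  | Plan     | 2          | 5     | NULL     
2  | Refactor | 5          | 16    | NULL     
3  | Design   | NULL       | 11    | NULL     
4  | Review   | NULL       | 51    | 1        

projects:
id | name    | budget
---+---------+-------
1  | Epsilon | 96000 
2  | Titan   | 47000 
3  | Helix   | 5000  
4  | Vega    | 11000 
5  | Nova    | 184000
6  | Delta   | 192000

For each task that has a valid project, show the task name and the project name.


INNER JOIN keeps only tasks rows whose project_id matches an id in projects. Walk through each task:
  - task 1 (Plan): project_id=2 -> matches Titan
  - task 2 (Refactor): project_id=5 -> matches Nova
  - task 3 (Design): project_id=NULL, no match -> dropped
  - task 4 (Review): project_id=NULL, no match -> dropped
So 2 of 4 rows are dropped.

SQL:
SELECT a.name, b.name AS project
FROM tasks a
INNER JOIN projects b ON a.project_id = b.id

Result:
name     | project
---------+--------
Plan     | Titan  
Refactor | Nova   


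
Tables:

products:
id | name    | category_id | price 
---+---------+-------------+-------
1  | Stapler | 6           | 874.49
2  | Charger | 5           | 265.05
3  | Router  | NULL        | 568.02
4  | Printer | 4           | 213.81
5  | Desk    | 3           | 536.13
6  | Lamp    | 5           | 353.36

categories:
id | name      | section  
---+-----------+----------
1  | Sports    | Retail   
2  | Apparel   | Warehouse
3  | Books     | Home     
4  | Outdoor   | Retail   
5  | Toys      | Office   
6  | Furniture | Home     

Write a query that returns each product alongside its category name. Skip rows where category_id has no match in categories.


INNER JOIN keeps only products rows whose category_id matches an id in categories. Walk through each product:
  - product 1 (Stapler): category_id=6 -> matches Furniture
  - product 2 (Charger): category_id=5 -> matches Toys
  - product 3 (Router): category_id=NULL, no match -> dropped
  - product 4 (Printer): category_id=4 -> matches Outdoor
  - product 5 (Desk): category_id=3 -> matches Books
  - product 6 (Lamp): category_id=5 -> matches Toys
So 1 of 6 rows is dropped.

SQL:
SELECT a.name, b.name AS category
FROM products a
INNER JOIN categories b ON a.category_id = b.id

Result:
name    | category 
--------+----------
Stapler | Furniture
Charger | Toys     
Printer | Outdoor  
Desk    | Books    
Lamp    | Toys     


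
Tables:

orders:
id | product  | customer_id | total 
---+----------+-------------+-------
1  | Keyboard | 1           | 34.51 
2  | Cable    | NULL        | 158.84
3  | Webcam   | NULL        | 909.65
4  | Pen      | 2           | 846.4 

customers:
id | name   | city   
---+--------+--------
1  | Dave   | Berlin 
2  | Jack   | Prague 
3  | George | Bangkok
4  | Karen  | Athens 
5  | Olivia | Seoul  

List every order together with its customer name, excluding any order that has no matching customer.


INNER JOIN keeps only orders rows whose customer_id matches an id in customers. Walk through each order:
  - order 1 (Keyboard): customer_id=1 -> matches Dave
  - order 2 (Cable): customer_id=NULL, no match -> dropped
  - order 3 (Webcam): customer_id=NULL, no match -> dropped
  - order 4 (Pen): customer_id=2 -> matches Jack
So 2 of 4 rows are dropped.

SQL:
SELECT a.product, b.name AS customer
FROM orders a
INNER JOIN customers b ON a.customer_id = b.id

Result:
product  | customer
---------+---------
Keyboard | Dave    
Pen      | Jack    


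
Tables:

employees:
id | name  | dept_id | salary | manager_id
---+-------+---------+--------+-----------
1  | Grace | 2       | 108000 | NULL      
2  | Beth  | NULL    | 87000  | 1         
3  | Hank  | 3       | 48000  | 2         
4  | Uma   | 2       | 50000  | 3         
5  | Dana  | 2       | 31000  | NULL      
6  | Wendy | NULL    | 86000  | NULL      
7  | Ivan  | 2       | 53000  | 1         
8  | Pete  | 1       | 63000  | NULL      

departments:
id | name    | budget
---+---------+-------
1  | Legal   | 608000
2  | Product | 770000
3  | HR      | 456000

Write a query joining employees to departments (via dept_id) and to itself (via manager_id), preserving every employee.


Two LEFT JOINs from the same base table employees: one to departments via dept_id, one to employees itself via manager_id. Both are LEFT so every employee is preserved.
Match against departments:
  - employee 1 (Grace): dept_id=2 -> matches Product
  - employee 2 (Beth): dept_id=NULL, no match -> kept with NULL
  - employee 3 (Hank): dept_id=3 -> matches HR
  - employee 4 (Uma): dept_id=2 -> matches Product
  - employee 5 (Dana): dept_id=2 -> matches Product
  - employee 6 (Wendy): dept_id=NULL, no match -> kept with NULL
  - employee 7 (Ivan): dept_id=2 -> matches Product
  - employee 8 (Pete): dept_id=1 -> matches Legal
Match against employees (self):
  - employee 1 (Grace): manager_id=NULL -> NULL
  - employee 2 (Beth): manager_id=1 -> Grace
  - employee 3 (Hank): manager_id=2 -> Beth
  - employee 4 (Uma): manager_id=3 -> Hank
  - employee 5 (Dana): manager_id=NULL -> NULL
  - employee 6 (Wendy): manager_id=NULL -> NULL
  - employee 7 (Ivan): manager_id=1 -> Grace
  - employee 8 (Pete): manager_id=NULL -> NULL

SQL:
SELECT a.name, b.name AS department, c.name AS manager
FROM employees a
LEFT JOIN departments b ON a.dept_id = b.id
LEFT JOIN employees c ON a.manager_id = c.id

Result:
name  | department | manager
------+------------+--------
Grace | Product    | NULL   
Beth  | NULL       | Grace  
Hank  | HR         | Beth   
Uma   | Product    | Hank   
Dana  | Product    | NULL   
Wendy | NULL       | NULL   
Ivan  | Product    | Grace  
Pete  | Legal      | NULL   


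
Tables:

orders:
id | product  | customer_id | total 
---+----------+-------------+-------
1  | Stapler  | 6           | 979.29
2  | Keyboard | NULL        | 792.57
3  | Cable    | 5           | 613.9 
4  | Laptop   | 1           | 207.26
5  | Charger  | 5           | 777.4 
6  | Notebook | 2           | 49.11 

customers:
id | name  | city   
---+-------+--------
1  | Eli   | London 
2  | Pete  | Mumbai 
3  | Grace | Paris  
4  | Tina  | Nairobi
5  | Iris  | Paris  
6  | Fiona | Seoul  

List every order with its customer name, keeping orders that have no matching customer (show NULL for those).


LEFT JOIN keeps every row from orders (the left table); where customer_id has no match in customers, the customer columns become NULL. Walk through each order:
  - order 1 (Stapler): customer_id=6 -> matches Fiona
  - order 2 (Keyboard): customer_id=NULL, no match -> kept with NULL
  - order 3 (Cable): customer_id=5 -> matches Iris
  - order 4 (Laptop): customer_id=1 -> matches Eli
  - order 5 (Charger): customer_id=5 -> matches Iris
  - order 6 (Notebook): customer_id=2 -> matches Pete
All 6 rows appear; 1 has NULL customer.

SQL:
SELECT a.product, b.name AS customer
FROM orders a
LEFT JOIN customers b ON a.customer_id = b.id

Result:
product  | customer
---------+---------
Stapler  | Fiona   
Keyboard | NULL    
Cable    | Iris    
Laptop   | Eli     
Charger  | Iris    
Notebook | Pete    


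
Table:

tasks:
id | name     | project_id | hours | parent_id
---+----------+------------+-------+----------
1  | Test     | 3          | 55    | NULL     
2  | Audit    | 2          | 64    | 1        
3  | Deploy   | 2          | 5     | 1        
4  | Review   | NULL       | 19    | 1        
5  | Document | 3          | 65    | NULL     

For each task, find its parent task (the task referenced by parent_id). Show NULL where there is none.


This is a self-join: tasks is joined to a second copy of itself, matching each row's parent_id to another row's id. Use LEFT JOIN so rows with parent_id=NULL are kept.
  - task 1 (Test): parent_id=NULL -> NULL
  - task 2 (Audit): parent_id=1 -> Test
  - task 3 (Deploy): parent_id=1 -> Test
  - task 4 (Review): parent_id=1 -> Test
  - task 5 (Document): parent_id=NULL -> NULL

SQL:
SELECT a.name AS item, b.name AS parent
FROM tasks a
LEFT JOIN tasks b ON a.parent_id = b.id

Result:
item     | parent
---------+-------
Test     | NULL  
Audit    | Test  
Deploy   | Test  
Review   | Test  
Document | NULL  


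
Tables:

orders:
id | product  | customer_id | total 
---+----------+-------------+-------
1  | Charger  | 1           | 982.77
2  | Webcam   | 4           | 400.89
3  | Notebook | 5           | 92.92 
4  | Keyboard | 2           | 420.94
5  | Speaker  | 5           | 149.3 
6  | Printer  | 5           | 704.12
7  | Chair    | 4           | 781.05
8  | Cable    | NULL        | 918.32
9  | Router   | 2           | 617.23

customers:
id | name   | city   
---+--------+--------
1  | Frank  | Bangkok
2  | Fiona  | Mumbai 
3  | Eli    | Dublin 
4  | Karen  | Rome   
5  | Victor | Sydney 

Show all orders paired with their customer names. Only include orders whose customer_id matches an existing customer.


INNER JOIN keeps only orders rows whose customer_id matches an id in customers. Walk through each order:
  - order 1 (Charger): customer_id=1 -> matches Frank
  - order 2 (Webcam): customer_id=4 -> matches Karen
  - order 3 (Notebook): customer_id=5 -> matches Victor
  - order 4 (Keyboard): customer_id=2 -> matches Fiona
  - order 5 (Speaker): customer_id=5 -> matches Victor
  - order 6 (Printer): customer_id=5 -> matches Victor
  - order 7 (Chair): customer_id=4 -> matches Karen
  - order 8 (Cable): customer_id=NULL, no match -> dropped
  - order 9 (Router): customer_id=2 -> matches Fiona
So 1 of 9 rows is dropped.

SQL:
SELECT a.product, b.name AS customer
FROM orders a
INNER JOIN customers b ON a.customer_id = b.id

Result:
product  | customer
---------+---------
Charger  | Frank   
Webcam   | Karen   
Notebook | Victor  
Keyboard | Fiona   
Speaker  | Victor  
Printer  | Victor  
Chair    | Karen   
Router   | Fiona   


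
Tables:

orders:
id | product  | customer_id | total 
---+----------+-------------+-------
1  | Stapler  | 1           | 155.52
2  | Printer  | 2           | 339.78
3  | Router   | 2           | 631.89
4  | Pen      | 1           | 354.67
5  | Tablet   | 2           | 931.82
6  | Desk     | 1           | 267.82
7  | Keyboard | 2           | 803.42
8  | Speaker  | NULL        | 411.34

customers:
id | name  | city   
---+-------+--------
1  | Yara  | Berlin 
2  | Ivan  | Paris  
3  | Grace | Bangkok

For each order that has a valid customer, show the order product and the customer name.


INNER JOIN keeps only orders rows whose customer_id matches an id in customers. Walk through each order:
  - order 1 (Stapler): customer_id=1 -> matches Yara
  - order 2 (Printer): customer_id=2 -> matches Ivan
  - order 3 (Router): customer_id=2 -> matches Ivan
  - order 4 (Pen): customer_id=1 -> matches Yara
  - order 5 (Tablet): customer_id=2 -> matches Ivan
  - order 6 (Desk): customer_id=1 -> matches Yara
  - order 7 (Keyboard): customer_id=2 -> matches Ivan
  - order 8 (Speaker): customer_id=NULL, no match -> dropped
So 1 of 8 rows is dropped.

SQL:
SELECT a.product, b.name AS customer
FROM orders a
INNER JOIN customers b ON a.customer_id = b.id

Result:
product  | customer
---------+---------
Stapler  | Yara    
Printer  | Ivan    
Router   | Ivan    
Pen      | Yara    
Tablet   | Ivan    
Desk     | Yara    
Keyboard | Ivan    


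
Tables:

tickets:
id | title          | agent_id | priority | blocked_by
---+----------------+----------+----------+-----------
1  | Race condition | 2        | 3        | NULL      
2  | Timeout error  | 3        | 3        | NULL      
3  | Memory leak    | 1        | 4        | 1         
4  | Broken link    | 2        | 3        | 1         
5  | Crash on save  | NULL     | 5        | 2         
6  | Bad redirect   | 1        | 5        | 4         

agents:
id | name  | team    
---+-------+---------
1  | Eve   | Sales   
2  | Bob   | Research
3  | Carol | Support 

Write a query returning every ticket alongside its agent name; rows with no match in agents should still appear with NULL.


LEFT JOIN keeps every row from tickets (the left table); where agent_id has no match in agents, the agent columns become NULL. Walk through each ticket:
  - ticket 1 (Race condition): agent_id=2 -> matches Bob
  - ticket 2 (Timeout error): agent_id=3 -> matches Carol
  - ticket 3 (Memory leak): agent_id=1 -> matches Eve
  - ticket 4 (Broken link): agent_id=2 -> matches Bob
  - ticket 5 (Crash on save): agent_id=NULL, no match -> kept with NULL
  - ticket 6 (Bad redirect): agent_id=1 -> matches Eve
All 6 rows appear; 1 has NULL agent.

SQL:
SELECT a.title, b.name AS agent
FROM tickets a
LEFT JOIN agents b ON a.agent_id = b.id

Result:
title          | agent
---------------+------
Race condition | Bob  
Timeout error  | Carol
Memory leak    | Eve  
Broken link    | Bob  
Crash on save  | NULL 
Bad redirect   | Eve  
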